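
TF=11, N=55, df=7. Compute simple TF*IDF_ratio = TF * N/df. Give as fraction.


TF * (N/df)
= 11 * (55/7)
= 11 * 55/7
= 605/7

605/7


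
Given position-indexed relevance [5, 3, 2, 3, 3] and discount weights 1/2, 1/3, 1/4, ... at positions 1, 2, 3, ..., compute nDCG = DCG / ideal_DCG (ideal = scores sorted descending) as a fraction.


Position discount weights w_i = 1/(i+1) for i=1..5:
Weights = [1/2, 1/3, 1/4, 1/5, 1/6]
Actual relevance: [5, 3, 2, 3, 3]
DCG = 5/2 + 3/3 + 2/4 + 3/5 + 3/6 = 51/10
Ideal relevance (sorted desc): [5, 3, 3, 3, 2]
Ideal DCG = 5/2 + 3/3 + 3/4 + 3/5 + 2/6 = 311/60
nDCG = DCG / ideal_DCG = 51/10 / 311/60 = 306/311

306/311


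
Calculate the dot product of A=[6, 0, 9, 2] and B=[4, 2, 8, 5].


Dot product = sum of element-wise products
A[0]*B[0] = 6*4 = 24
A[1]*B[1] = 0*2 = 0
A[2]*B[2] = 9*8 = 72
A[3]*B[3] = 2*5 = 10
Sum = 24 + 0 + 72 + 10 = 106

106


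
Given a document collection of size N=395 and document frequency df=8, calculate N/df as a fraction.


IDF ratio = N / df
= 395 / 8
= 395/8

395/8


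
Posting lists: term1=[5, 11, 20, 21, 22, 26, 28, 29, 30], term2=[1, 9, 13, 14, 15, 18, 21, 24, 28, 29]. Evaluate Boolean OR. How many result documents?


Boolean OR: find union of posting lists
term1 docs: [5, 11, 20, 21, 22, 26, 28, 29, 30]
term2 docs: [1, 9, 13, 14, 15, 18, 21, 24, 28, 29]
Union: [1, 5, 9, 11, 13, 14, 15, 18, 20, 21, 22, 24, 26, 28, 29, 30]
|union| = 16

16


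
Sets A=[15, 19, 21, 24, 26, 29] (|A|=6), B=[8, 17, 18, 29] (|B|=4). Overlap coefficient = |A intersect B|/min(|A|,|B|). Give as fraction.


A intersect B = [29]
|A intersect B| = 1
min(|A|, |B|) = min(6, 4) = 4
Overlap = 1 / 4 = 1/4

1/4


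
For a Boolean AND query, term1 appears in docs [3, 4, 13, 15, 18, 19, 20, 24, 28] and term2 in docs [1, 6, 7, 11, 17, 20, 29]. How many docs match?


Boolean AND: find intersection of posting lists
term1 docs: [3, 4, 13, 15, 18, 19, 20, 24, 28]
term2 docs: [1, 6, 7, 11, 17, 20, 29]
Intersection: [20]
|intersection| = 1

1


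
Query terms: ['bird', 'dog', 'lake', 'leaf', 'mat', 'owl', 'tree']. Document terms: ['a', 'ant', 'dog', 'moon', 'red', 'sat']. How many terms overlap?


Query terms: ['bird', 'dog', 'lake', 'leaf', 'mat', 'owl', 'tree']
Document terms: ['a', 'ant', 'dog', 'moon', 'red', 'sat']
Common terms: ['dog']
Overlap count = 1

1


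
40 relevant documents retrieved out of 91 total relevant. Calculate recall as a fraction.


Recall = retrieved_relevant / total_relevant
= 40 / 91
= 40 / (40 + 51)
= 40/91

40/91


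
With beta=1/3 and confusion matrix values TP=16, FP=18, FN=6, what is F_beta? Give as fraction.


P = TP/(TP+FP) = 16/34 = 8/17
R = TP/(TP+FN) = 16/22 = 8/11
beta^2 = 1/3^2 = 1/9
(1 + beta^2) = 10/9
Numerator = (1+beta^2)*P*R = 640/1683
Denominator = beta^2*P + R = 8/153 + 8/11 = 1312/1683
F_beta = 20/41

20/41


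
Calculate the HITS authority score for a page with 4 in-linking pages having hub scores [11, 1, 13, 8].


Authority = sum of hub scores of in-linkers
In-link 1: hub score = 11
In-link 2: hub score = 1
In-link 3: hub score = 13
In-link 4: hub score = 8
Authority = 11 + 1 + 13 + 8 = 33

33


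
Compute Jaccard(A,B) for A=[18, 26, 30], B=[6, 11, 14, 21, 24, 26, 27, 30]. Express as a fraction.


A intersect B = [26, 30]
|A intersect B| = 2
A union B = [6, 11, 14, 18, 21, 24, 26, 27, 30]
|A union B| = 9
Jaccard = 2/9 = 2/9

2/9


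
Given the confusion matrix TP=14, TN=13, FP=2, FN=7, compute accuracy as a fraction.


Accuracy = (TP + TN) / (TP + TN + FP + FN)
TP + TN = 14 + 13 = 27
Total = 14 + 13 + 2 + 7 = 36
Accuracy = 27 / 36 = 3/4

3/4


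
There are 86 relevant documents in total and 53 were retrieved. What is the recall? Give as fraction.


Recall = retrieved_relevant / total_relevant
= 53 / 86
= 53 / (53 + 33)
= 53/86

53/86


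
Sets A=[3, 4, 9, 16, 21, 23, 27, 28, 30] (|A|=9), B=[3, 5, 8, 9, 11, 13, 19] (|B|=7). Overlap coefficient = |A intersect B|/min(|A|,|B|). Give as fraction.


A intersect B = [3, 9]
|A intersect B| = 2
min(|A|, |B|) = min(9, 7) = 7
Overlap = 2 / 7 = 2/7

2/7


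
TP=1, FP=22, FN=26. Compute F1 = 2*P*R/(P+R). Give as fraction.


F1 = 2 * P * R / (P + R)
P = TP/(TP+FP) = 1/23 = 1/23
R = TP/(TP+FN) = 1/27 = 1/27
2 * P * R = 2 * 1/23 * 1/27 = 2/621
P + R = 1/23 + 1/27 = 50/621
F1 = 2/621 / 50/621 = 1/25

1/25


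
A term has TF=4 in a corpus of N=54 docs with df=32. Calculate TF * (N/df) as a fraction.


TF * (N/df)
= 4 * (54/32)
= 4 * 27/16
= 27/4

27/4


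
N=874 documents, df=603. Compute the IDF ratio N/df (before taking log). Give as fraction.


IDF ratio = N / df
= 874 / 603
= 874/603

874/603


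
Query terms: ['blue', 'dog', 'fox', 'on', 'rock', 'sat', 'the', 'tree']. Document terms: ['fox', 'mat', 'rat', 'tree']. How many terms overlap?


Query terms: ['blue', 'dog', 'fox', 'on', 'rock', 'sat', 'the', 'tree']
Document terms: ['fox', 'mat', 'rat', 'tree']
Common terms: ['fox', 'tree']
Overlap count = 2

2


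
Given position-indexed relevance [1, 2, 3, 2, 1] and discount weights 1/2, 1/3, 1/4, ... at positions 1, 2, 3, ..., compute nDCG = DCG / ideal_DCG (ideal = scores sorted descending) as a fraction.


Position discount weights w_i = 1/(i+1) for i=1..5:
Weights = [1/2, 1/3, 1/4, 1/5, 1/6]
Actual relevance: [1, 2, 3, 2, 1]
DCG = 1/2 + 2/3 + 3/4 + 2/5 + 1/6 = 149/60
Ideal relevance (sorted desc): [3, 2, 2, 1, 1]
Ideal DCG = 3/2 + 2/3 + 2/4 + 1/5 + 1/6 = 91/30
nDCG = DCG / ideal_DCG = 149/60 / 91/30 = 149/182

149/182


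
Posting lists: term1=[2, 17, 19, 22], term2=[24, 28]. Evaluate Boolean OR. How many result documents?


Boolean OR: find union of posting lists
term1 docs: [2, 17, 19, 22]
term2 docs: [24, 28]
Union: [2, 17, 19, 22, 24, 28]
|union| = 6

6


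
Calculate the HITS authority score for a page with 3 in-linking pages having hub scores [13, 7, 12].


Authority = sum of hub scores of in-linkers
In-link 1: hub score = 13
In-link 2: hub score = 7
In-link 3: hub score = 12
Authority = 13 + 7 + 12 = 32

32


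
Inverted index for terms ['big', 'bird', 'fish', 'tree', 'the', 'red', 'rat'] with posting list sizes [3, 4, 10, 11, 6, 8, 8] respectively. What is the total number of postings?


Summing posting list sizes:
'big': 3 postings
'bird': 4 postings
'fish': 10 postings
'tree': 11 postings
'the': 6 postings
'red': 8 postings
'rat': 8 postings
Total = 3 + 4 + 10 + 11 + 6 + 8 + 8 = 50

50


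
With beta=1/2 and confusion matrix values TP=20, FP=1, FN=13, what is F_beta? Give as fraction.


P = TP/(TP+FP) = 20/21 = 20/21
R = TP/(TP+FN) = 20/33 = 20/33
beta^2 = 1/2^2 = 1/4
(1 + beta^2) = 5/4
Numerator = (1+beta^2)*P*R = 500/693
Denominator = beta^2*P + R = 5/21 + 20/33 = 65/77
F_beta = 100/117

100/117


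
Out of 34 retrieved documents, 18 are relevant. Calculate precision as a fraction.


Precision = relevant_retrieved / total_retrieved
= 18 / 34
= 18 / (18 + 16)
= 9/17

9/17


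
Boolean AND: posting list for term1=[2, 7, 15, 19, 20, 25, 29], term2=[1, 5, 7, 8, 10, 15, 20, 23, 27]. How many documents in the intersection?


Boolean AND: find intersection of posting lists
term1 docs: [2, 7, 15, 19, 20, 25, 29]
term2 docs: [1, 5, 7, 8, 10, 15, 20, 23, 27]
Intersection: [7, 15, 20]
|intersection| = 3

3


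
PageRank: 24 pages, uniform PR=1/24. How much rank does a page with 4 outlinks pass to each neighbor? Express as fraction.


Initial PR = 1/24 = 1/24
Outlinks = 4
Contribution per link = PR / outlinks
= 1/24 / 4
= 1/96

1/96


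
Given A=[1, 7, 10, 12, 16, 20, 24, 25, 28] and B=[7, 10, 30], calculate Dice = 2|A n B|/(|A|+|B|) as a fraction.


A intersect B = [7, 10]
|A intersect B| = 2
|A| = 9, |B| = 3
Dice = 2*2 / (9+3)
= 4 / 12 = 1/3

1/3


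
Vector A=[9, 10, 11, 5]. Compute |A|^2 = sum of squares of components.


|A|^2 = sum of squared components
A[0]^2 = 9^2 = 81
A[1]^2 = 10^2 = 100
A[2]^2 = 11^2 = 121
A[3]^2 = 5^2 = 25
Sum = 81 + 100 + 121 + 25 = 327

327


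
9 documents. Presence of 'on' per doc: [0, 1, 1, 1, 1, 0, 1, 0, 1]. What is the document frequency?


Checking each document for 'on':
Doc 1: absent
Doc 2: present
Doc 3: present
Doc 4: present
Doc 5: present
Doc 6: absent
Doc 7: present
Doc 8: absent
Doc 9: present
df = sum of presences = 0 + 1 + 1 + 1 + 1 + 0 + 1 + 0 + 1 = 6

6


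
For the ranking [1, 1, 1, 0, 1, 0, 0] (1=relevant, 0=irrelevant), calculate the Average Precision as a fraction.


Computing P@k for each relevant position:
Position 1: relevant, P@1 = 1/1 = 1
Position 2: relevant, P@2 = 2/2 = 1
Position 3: relevant, P@3 = 3/3 = 1
Position 4: not relevant
Position 5: relevant, P@5 = 4/5 = 4/5
Position 6: not relevant
Position 7: not relevant
Sum of P@k = 1 + 1 + 1 + 4/5 = 19/5
AP = 19/5 / 4 = 19/20

19/20


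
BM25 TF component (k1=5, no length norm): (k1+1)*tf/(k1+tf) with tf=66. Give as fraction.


BM25 TF component = (k1+1)*tf / (k1+tf)
k1 = 5, tf = 66
Numerator = (5+1)*66 = 396
Denominator = 5 + 66 = 71
= 396/71 = 396/71

396/71


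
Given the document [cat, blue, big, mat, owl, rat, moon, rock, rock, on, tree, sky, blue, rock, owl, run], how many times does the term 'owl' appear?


Document has 16 words
Scanning for 'owl':
Found at positions: [4, 14]
Count = 2

2


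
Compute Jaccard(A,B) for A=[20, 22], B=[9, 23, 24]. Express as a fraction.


A intersect B = []
|A intersect B| = 0
A union B = [9, 20, 22, 23, 24]
|A union B| = 5
Jaccard = 0/5 = 0

0


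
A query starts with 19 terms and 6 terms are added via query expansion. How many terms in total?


Original terms: 19
Expansion terms: 6
Total = 19 + 6 = 25

25


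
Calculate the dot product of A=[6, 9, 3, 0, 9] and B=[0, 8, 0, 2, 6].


Dot product = sum of element-wise products
A[0]*B[0] = 6*0 = 0
A[1]*B[1] = 9*8 = 72
A[2]*B[2] = 3*0 = 0
A[3]*B[3] = 0*2 = 0
A[4]*B[4] = 9*6 = 54
Sum = 0 + 72 + 0 + 0 + 54 = 126

126


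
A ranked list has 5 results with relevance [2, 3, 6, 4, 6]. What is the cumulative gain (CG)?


Cumulative Gain = sum of relevance scores
Position 1: rel=2, running sum=2
Position 2: rel=3, running sum=5
Position 3: rel=6, running sum=11
Position 4: rel=4, running sum=15
Position 5: rel=6, running sum=21
CG = 21

21


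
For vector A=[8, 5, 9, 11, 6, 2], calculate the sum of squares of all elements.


|A|^2 = sum of squared components
A[0]^2 = 8^2 = 64
A[1]^2 = 5^2 = 25
A[2]^2 = 9^2 = 81
A[3]^2 = 11^2 = 121
A[4]^2 = 6^2 = 36
A[5]^2 = 2^2 = 4
Sum = 64 + 25 + 81 + 121 + 36 + 4 = 331

331


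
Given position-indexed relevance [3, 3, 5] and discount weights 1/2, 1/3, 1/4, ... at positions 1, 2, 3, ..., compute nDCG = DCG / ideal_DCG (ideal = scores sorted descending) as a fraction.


Position discount weights w_i = 1/(i+1) for i=1..3:
Weights = [1/2, 1/3, 1/4]
Actual relevance: [3, 3, 5]
DCG = 3/2 + 3/3 + 5/4 = 15/4
Ideal relevance (sorted desc): [5, 3, 3]
Ideal DCG = 5/2 + 3/3 + 3/4 = 17/4
nDCG = DCG / ideal_DCG = 15/4 / 17/4 = 15/17

15/17


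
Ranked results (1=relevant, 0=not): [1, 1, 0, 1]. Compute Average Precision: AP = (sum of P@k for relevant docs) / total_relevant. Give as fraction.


Computing P@k for each relevant position:
Position 1: relevant, P@1 = 1/1 = 1
Position 2: relevant, P@2 = 2/2 = 1
Position 3: not relevant
Position 4: relevant, P@4 = 3/4 = 3/4
Sum of P@k = 1 + 1 + 3/4 = 11/4
AP = 11/4 / 3 = 11/12

11/12


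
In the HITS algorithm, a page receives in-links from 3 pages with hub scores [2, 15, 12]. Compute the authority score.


Authority = sum of hub scores of in-linkers
In-link 1: hub score = 2
In-link 2: hub score = 15
In-link 3: hub score = 12
Authority = 2 + 15 + 12 = 29

29


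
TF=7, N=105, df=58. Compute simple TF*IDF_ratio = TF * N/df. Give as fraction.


TF * (N/df)
= 7 * (105/58)
= 7 * 105/58
= 735/58

735/58


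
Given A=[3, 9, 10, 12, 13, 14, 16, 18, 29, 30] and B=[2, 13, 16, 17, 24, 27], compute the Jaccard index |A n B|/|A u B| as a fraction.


A intersect B = [13, 16]
|A intersect B| = 2
A union B = [2, 3, 9, 10, 12, 13, 14, 16, 17, 18, 24, 27, 29, 30]
|A union B| = 14
Jaccard = 2/14 = 1/7

1/7


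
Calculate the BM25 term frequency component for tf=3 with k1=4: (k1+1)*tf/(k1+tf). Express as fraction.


BM25 TF component = (k1+1)*tf / (k1+tf)
k1 = 4, tf = 3
Numerator = (4+1)*3 = 15
Denominator = 4 + 3 = 7
= 15/7 = 15/7

15/7


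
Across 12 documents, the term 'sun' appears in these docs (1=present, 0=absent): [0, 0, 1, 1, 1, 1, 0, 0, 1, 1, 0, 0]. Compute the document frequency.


Checking each document for 'sun':
Doc 1: absent
Doc 2: absent
Doc 3: present
Doc 4: present
Doc 5: present
Doc 6: present
Doc 7: absent
Doc 8: absent
Doc 9: present
Doc 10: present
Doc 11: absent
Doc 12: absent
df = sum of presences = 0 + 0 + 1 + 1 + 1 + 1 + 0 + 0 + 1 + 1 + 0 + 0 = 6

6


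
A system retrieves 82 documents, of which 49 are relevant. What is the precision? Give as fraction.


Precision = relevant_retrieved / total_retrieved
= 49 / 82
= 49 / (49 + 33)
= 49/82

49/82


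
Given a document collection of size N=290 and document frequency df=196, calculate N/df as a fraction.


IDF ratio = N / df
= 290 / 196
= 145/98

145/98


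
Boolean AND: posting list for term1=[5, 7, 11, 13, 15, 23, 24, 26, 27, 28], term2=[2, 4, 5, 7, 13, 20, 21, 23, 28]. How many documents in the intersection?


Boolean AND: find intersection of posting lists
term1 docs: [5, 7, 11, 13, 15, 23, 24, 26, 27, 28]
term2 docs: [2, 4, 5, 7, 13, 20, 21, 23, 28]
Intersection: [5, 7, 13, 23, 28]
|intersection| = 5

5


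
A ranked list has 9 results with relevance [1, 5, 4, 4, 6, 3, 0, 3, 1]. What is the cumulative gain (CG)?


Cumulative Gain = sum of relevance scores
Position 1: rel=1, running sum=1
Position 2: rel=5, running sum=6
Position 3: rel=4, running sum=10
Position 4: rel=4, running sum=14
Position 5: rel=6, running sum=20
Position 6: rel=3, running sum=23
Position 7: rel=0, running sum=23
Position 8: rel=3, running sum=26
Position 9: rel=1, running sum=27
CG = 27

27


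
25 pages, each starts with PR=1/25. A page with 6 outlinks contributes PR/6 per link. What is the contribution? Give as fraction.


Initial PR = 1/25 = 1/25
Outlinks = 6
Contribution per link = PR / outlinks
= 1/25 / 6
= 1/150

1/150


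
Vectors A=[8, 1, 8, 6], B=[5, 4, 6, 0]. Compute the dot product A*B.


Dot product = sum of element-wise products
A[0]*B[0] = 8*5 = 40
A[1]*B[1] = 1*4 = 4
A[2]*B[2] = 8*6 = 48
A[3]*B[3] = 6*0 = 0
Sum = 40 + 4 + 48 + 0 = 92

92


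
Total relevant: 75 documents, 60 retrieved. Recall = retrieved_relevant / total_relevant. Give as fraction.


Recall = retrieved_relevant / total_relevant
= 60 / 75
= 60 / (60 + 15)
= 4/5

4/5


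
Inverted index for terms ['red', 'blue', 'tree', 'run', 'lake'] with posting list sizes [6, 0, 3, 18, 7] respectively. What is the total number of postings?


Summing posting list sizes:
'red': 6 postings
'blue': 0 postings
'tree': 3 postings
'run': 18 postings
'lake': 7 postings
Total = 6 + 0 + 3 + 18 + 7 = 34

34


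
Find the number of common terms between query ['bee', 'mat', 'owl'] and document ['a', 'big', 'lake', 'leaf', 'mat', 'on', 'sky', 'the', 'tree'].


Query terms: ['bee', 'mat', 'owl']
Document terms: ['a', 'big', 'lake', 'leaf', 'mat', 'on', 'sky', 'the', 'tree']
Common terms: ['mat']
Overlap count = 1

1


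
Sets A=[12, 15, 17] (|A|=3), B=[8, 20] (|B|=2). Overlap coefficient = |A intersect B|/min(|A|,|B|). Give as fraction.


A intersect B = []
|A intersect B| = 0
min(|A|, |B|) = min(3, 2) = 2
Overlap = 0 / 2 = 0

0


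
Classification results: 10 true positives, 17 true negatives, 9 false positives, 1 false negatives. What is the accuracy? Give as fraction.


Accuracy = (TP + TN) / (TP + TN + FP + FN)
TP + TN = 10 + 17 = 27
Total = 10 + 17 + 9 + 1 = 37
Accuracy = 27 / 37 = 27/37

27/37


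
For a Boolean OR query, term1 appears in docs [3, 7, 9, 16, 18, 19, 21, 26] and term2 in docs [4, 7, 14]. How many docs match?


Boolean OR: find union of posting lists
term1 docs: [3, 7, 9, 16, 18, 19, 21, 26]
term2 docs: [4, 7, 14]
Union: [3, 4, 7, 9, 14, 16, 18, 19, 21, 26]
|union| = 10

10


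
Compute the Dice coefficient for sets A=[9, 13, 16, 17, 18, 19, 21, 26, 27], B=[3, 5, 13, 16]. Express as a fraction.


A intersect B = [13, 16]
|A intersect B| = 2
|A| = 9, |B| = 4
Dice = 2*2 / (9+4)
= 4 / 13 = 4/13

4/13


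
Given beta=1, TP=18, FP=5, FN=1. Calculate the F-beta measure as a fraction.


P = TP/(TP+FP) = 18/23 = 18/23
R = TP/(TP+FN) = 18/19 = 18/19
beta^2 = 1^2 = 1
(1 + beta^2) = 2
Numerator = (1+beta^2)*P*R = 648/437
Denominator = beta^2*P + R = 18/23 + 18/19 = 756/437
F_beta = 6/7

6/7


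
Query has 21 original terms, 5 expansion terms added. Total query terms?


Original terms: 21
Expansion terms: 5
Total = 21 + 5 = 26

26


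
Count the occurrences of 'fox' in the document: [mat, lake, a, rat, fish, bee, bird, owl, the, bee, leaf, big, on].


Document has 13 words
Scanning for 'fox':
Term not found in document
Count = 0

0


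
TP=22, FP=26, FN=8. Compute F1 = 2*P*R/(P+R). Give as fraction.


F1 = 2 * P * R / (P + R)
P = TP/(TP+FP) = 22/48 = 11/24
R = TP/(TP+FN) = 22/30 = 11/15
2 * P * R = 2 * 11/24 * 11/15 = 121/180
P + R = 11/24 + 11/15 = 143/120
F1 = 121/180 / 143/120 = 22/39

22/39


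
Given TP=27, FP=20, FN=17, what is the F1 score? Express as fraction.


F1 = 2 * P * R / (P + R)
P = TP/(TP+FP) = 27/47 = 27/47
R = TP/(TP+FN) = 27/44 = 27/44
2 * P * R = 2 * 27/47 * 27/44 = 729/1034
P + R = 27/47 + 27/44 = 2457/2068
F1 = 729/1034 / 2457/2068 = 54/91

54/91


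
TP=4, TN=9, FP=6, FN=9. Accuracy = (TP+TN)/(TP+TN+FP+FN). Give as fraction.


Accuracy = (TP + TN) / (TP + TN + FP + FN)
TP + TN = 4 + 9 = 13
Total = 4 + 9 + 6 + 9 = 28
Accuracy = 13 / 28 = 13/28

13/28


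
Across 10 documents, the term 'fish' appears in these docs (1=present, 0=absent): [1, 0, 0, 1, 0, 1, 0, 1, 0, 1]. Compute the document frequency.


Checking each document for 'fish':
Doc 1: present
Doc 2: absent
Doc 3: absent
Doc 4: present
Doc 5: absent
Doc 6: present
Doc 7: absent
Doc 8: present
Doc 9: absent
Doc 10: present
df = sum of presences = 1 + 0 + 0 + 1 + 0 + 1 + 0 + 1 + 0 + 1 = 5

5


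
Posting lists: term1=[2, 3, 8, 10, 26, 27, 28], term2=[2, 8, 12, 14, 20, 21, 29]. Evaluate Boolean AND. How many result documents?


Boolean AND: find intersection of posting lists
term1 docs: [2, 3, 8, 10, 26, 27, 28]
term2 docs: [2, 8, 12, 14, 20, 21, 29]
Intersection: [2, 8]
|intersection| = 2

2


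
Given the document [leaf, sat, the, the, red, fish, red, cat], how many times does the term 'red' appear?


Document has 8 words
Scanning for 'red':
Found at positions: [4, 6]
Count = 2

2


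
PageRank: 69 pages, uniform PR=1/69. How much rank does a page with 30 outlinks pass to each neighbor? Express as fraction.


Initial PR = 1/69 = 1/69
Outlinks = 30
Contribution per link = PR / outlinks
= 1/69 / 30
= 1/2070

1/2070


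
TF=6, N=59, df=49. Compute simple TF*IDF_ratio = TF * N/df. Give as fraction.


TF * (N/df)
= 6 * (59/49)
= 6 * 59/49
= 354/49

354/49


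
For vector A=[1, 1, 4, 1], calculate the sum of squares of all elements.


|A|^2 = sum of squared components
A[0]^2 = 1^2 = 1
A[1]^2 = 1^2 = 1
A[2]^2 = 4^2 = 16
A[3]^2 = 1^2 = 1
Sum = 1 + 1 + 16 + 1 = 19

19


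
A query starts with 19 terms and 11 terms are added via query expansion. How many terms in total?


Original terms: 19
Expansion terms: 11
Total = 19 + 11 = 30

30


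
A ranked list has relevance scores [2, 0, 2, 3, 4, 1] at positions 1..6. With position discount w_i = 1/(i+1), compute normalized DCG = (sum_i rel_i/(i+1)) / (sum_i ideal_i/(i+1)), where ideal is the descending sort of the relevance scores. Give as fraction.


Position discount weights w_i = 1/(i+1) for i=1..6:
Weights = [1/2, 1/3, 1/4, 1/5, 1/6, 1/7]
Actual relevance: [2, 0, 2, 3, 4, 1]
DCG = 2/2 + 0/3 + 2/4 + 3/5 + 4/6 + 1/7 = 611/210
Ideal relevance (sorted desc): [4, 3, 2, 2, 1, 0]
Ideal DCG = 4/2 + 3/3 + 2/4 + 2/5 + 1/6 + 0/7 = 61/15
nDCG = DCG / ideal_DCG = 611/210 / 61/15 = 611/854

611/854


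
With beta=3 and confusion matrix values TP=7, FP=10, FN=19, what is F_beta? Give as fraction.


P = TP/(TP+FP) = 7/17 = 7/17
R = TP/(TP+FN) = 7/26 = 7/26
beta^2 = 3^2 = 9
(1 + beta^2) = 10
Numerator = (1+beta^2)*P*R = 245/221
Denominator = beta^2*P + R = 63/17 + 7/26 = 1757/442
F_beta = 70/251

70/251


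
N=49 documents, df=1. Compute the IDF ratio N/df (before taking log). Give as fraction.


IDF ratio = N / df
= 49 / 1
= 49

49


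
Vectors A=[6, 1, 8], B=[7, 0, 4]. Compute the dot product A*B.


Dot product = sum of element-wise products
A[0]*B[0] = 6*7 = 42
A[1]*B[1] = 1*0 = 0
A[2]*B[2] = 8*4 = 32
Sum = 42 + 0 + 32 = 74

74


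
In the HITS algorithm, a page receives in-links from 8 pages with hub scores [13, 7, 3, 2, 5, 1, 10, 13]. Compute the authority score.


Authority = sum of hub scores of in-linkers
In-link 1: hub score = 13
In-link 2: hub score = 7
In-link 3: hub score = 3
In-link 4: hub score = 2
In-link 5: hub score = 5
In-link 6: hub score = 1
In-link 7: hub score = 10
In-link 8: hub score = 13
Authority = 13 + 7 + 3 + 2 + 5 + 1 + 10 + 13 = 54

54


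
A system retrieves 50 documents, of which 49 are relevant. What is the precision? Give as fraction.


Precision = relevant_retrieved / total_retrieved
= 49 / 50
= 49 / (49 + 1)
= 49/50

49/50


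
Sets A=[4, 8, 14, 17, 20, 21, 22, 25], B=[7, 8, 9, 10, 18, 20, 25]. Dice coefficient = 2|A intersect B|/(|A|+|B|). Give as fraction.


A intersect B = [8, 20, 25]
|A intersect B| = 3
|A| = 8, |B| = 7
Dice = 2*3 / (8+7)
= 6 / 15 = 2/5

2/5


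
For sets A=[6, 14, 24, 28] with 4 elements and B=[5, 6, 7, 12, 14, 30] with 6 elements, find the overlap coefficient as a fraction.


A intersect B = [6, 14]
|A intersect B| = 2
min(|A|, |B|) = min(4, 6) = 4
Overlap = 2 / 4 = 1/2

1/2


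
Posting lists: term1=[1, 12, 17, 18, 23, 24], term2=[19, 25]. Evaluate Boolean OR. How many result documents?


Boolean OR: find union of posting lists
term1 docs: [1, 12, 17, 18, 23, 24]
term2 docs: [19, 25]
Union: [1, 12, 17, 18, 19, 23, 24, 25]
|union| = 8

8


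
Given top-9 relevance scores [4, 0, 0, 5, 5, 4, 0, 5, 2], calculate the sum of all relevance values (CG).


Cumulative Gain = sum of relevance scores
Position 1: rel=4, running sum=4
Position 2: rel=0, running sum=4
Position 3: rel=0, running sum=4
Position 4: rel=5, running sum=9
Position 5: rel=5, running sum=14
Position 6: rel=4, running sum=18
Position 7: rel=0, running sum=18
Position 8: rel=5, running sum=23
Position 9: rel=2, running sum=25
CG = 25

25


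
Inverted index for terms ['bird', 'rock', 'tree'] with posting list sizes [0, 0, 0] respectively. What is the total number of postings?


Summing posting list sizes:
'bird': 0 postings
'rock': 0 postings
'tree': 0 postings
Total = 0 + 0 + 0 = 0

0


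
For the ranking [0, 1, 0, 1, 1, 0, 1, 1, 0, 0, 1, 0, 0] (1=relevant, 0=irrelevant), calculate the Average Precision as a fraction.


Computing P@k for each relevant position:
Position 1: not relevant
Position 2: relevant, P@2 = 1/2 = 1/2
Position 3: not relevant
Position 4: relevant, P@4 = 2/4 = 1/2
Position 5: relevant, P@5 = 3/5 = 3/5
Position 6: not relevant
Position 7: relevant, P@7 = 4/7 = 4/7
Position 8: relevant, P@8 = 5/8 = 5/8
Position 9: not relevant
Position 10: not relevant
Position 11: relevant, P@11 = 6/11 = 6/11
Position 12: not relevant
Position 13: not relevant
Sum of P@k = 1/2 + 1/2 + 3/5 + 4/7 + 5/8 + 6/11 = 10293/3080
AP = 10293/3080 / 6 = 3431/6160

3431/6160


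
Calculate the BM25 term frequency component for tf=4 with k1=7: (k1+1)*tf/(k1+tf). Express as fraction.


BM25 TF component = (k1+1)*tf / (k1+tf)
k1 = 7, tf = 4
Numerator = (7+1)*4 = 32
Denominator = 7 + 4 = 11
= 32/11 = 32/11

32/11


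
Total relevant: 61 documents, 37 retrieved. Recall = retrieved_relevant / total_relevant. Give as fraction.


Recall = retrieved_relevant / total_relevant
= 37 / 61
= 37 / (37 + 24)
= 37/61

37/61


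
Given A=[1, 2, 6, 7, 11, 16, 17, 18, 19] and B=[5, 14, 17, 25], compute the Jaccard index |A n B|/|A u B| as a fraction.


A intersect B = [17]
|A intersect B| = 1
A union B = [1, 2, 5, 6, 7, 11, 14, 16, 17, 18, 19, 25]
|A union B| = 12
Jaccard = 1/12 = 1/12

1/12


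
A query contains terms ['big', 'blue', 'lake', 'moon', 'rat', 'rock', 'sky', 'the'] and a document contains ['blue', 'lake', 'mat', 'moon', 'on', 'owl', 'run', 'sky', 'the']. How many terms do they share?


Query terms: ['big', 'blue', 'lake', 'moon', 'rat', 'rock', 'sky', 'the']
Document terms: ['blue', 'lake', 'mat', 'moon', 'on', 'owl', 'run', 'sky', 'the']
Common terms: ['blue', 'lake', 'moon', 'sky', 'the']
Overlap count = 5

5


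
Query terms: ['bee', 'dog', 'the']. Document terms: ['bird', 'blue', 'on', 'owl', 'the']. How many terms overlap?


Query terms: ['bee', 'dog', 'the']
Document terms: ['bird', 'blue', 'on', 'owl', 'the']
Common terms: ['the']
Overlap count = 1

1


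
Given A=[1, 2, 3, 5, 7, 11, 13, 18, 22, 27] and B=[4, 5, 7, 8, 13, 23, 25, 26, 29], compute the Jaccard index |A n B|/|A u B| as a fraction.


A intersect B = [5, 7, 13]
|A intersect B| = 3
A union B = [1, 2, 3, 4, 5, 7, 8, 11, 13, 18, 22, 23, 25, 26, 27, 29]
|A union B| = 16
Jaccard = 3/16 = 3/16

3/16


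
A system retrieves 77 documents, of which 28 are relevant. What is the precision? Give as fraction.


Precision = relevant_retrieved / total_retrieved
= 28 / 77
= 28 / (28 + 49)
= 4/11

4/11


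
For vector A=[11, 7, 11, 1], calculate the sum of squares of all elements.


|A|^2 = sum of squared components
A[0]^2 = 11^2 = 121
A[1]^2 = 7^2 = 49
A[2]^2 = 11^2 = 121
A[3]^2 = 1^2 = 1
Sum = 121 + 49 + 121 + 1 = 292

292


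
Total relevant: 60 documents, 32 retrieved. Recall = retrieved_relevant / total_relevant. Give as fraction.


Recall = retrieved_relevant / total_relevant
= 32 / 60
= 32 / (32 + 28)
= 8/15

8/15


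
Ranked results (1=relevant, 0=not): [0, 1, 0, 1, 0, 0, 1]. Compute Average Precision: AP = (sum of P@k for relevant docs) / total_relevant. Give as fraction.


Computing P@k for each relevant position:
Position 1: not relevant
Position 2: relevant, P@2 = 1/2 = 1/2
Position 3: not relevant
Position 4: relevant, P@4 = 2/4 = 1/2
Position 5: not relevant
Position 6: not relevant
Position 7: relevant, P@7 = 3/7 = 3/7
Sum of P@k = 1/2 + 1/2 + 3/7 = 10/7
AP = 10/7 / 3 = 10/21

10/21


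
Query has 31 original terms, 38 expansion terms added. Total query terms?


Original terms: 31
Expansion terms: 38
Total = 31 + 38 = 69

69


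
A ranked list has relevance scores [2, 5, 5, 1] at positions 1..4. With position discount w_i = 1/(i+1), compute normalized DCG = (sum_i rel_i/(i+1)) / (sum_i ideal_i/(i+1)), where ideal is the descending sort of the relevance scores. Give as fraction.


Position discount weights w_i = 1/(i+1) for i=1..4:
Weights = [1/2, 1/3, 1/4, 1/5]
Actual relevance: [2, 5, 5, 1]
DCG = 2/2 + 5/3 + 5/4 + 1/5 = 247/60
Ideal relevance (sorted desc): [5, 5, 2, 1]
Ideal DCG = 5/2 + 5/3 + 2/4 + 1/5 = 73/15
nDCG = DCG / ideal_DCG = 247/60 / 73/15 = 247/292

247/292


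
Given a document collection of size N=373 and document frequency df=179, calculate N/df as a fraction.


IDF ratio = N / df
= 373 / 179
= 373/179

373/179


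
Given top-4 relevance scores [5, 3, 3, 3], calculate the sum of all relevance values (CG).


Cumulative Gain = sum of relevance scores
Position 1: rel=5, running sum=5
Position 2: rel=3, running sum=8
Position 3: rel=3, running sum=11
Position 4: rel=3, running sum=14
CG = 14

14


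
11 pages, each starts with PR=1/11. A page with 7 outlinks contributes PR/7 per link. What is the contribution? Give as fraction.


Initial PR = 1/11 = 1/11
Outlinks = 7
Contribution per link = PR / outlinks
= 1/11 / 7
= 1/77

1/77


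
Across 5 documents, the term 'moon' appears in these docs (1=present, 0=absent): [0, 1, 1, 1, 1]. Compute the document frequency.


Checking each document for 'moon':
Doc 1: absent
Doc 2: present
Doc 3: present
Doc 4: present
Doc 5: present
df = sum of presences = 0 + 1 + 1 + 1 + 1 = 4

4


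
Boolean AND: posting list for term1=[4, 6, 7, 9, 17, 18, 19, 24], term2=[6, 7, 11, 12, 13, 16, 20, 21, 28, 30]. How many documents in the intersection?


Boolean AND: find intersection of posting lists
term1 docs: [4, 6, 7, 9, 17, 18, 19, 24]
term2 docs: [6, 7, 11, 12, 13, 16, 20, 21, 28, 30]
Intersection: [6, 7]
|intersection| = 2

2


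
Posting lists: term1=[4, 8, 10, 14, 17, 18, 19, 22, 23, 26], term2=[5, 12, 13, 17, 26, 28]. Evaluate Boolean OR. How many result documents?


Boolean OR: find union of posting lists
term1 docs: [4, 8, 10, 14, 17, 18, 19, 22, 23, 26]
term2 docs: [5, 12, 13, 17, 26, 28]
Union: [4, 5, 8, 10, 12, 13, 14, 17, 18, 19, 22, 23, 26, 28]
|union| = 14

14


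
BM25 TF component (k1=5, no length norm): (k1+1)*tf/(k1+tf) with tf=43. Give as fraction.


BM25 TF component = (k1+1)*tf / (k1+tf)
k1 = 5, tf = 43
Numerator = (5+1)*43 = 258
Denominator = 5 + 43 = 48
= 258/48 = 43/8

43/8


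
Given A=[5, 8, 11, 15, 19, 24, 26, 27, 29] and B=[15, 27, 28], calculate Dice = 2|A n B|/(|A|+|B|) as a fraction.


A intersect B = [15, 27]
|A intersect B| = 2
|A| = 9, |B| = 3
Dice = 2*2 / (9+3)
= 4 / 12 = 1/3

1/3


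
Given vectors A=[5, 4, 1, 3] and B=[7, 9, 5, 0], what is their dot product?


Dot product = sum of element-wise products
A[0]*B[0] = 5*7 = 35
A[1]*B[1] = 4*9 = 36
A[2]*B[2] = 1*5 = 5
A[3]*B[3] = 3*0 = 0
Sum = 35 + 36 + 5 + 0 = 76

76


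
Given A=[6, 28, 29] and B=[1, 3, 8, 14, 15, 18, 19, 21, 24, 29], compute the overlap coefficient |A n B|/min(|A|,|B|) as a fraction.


A intersect B = [29]
|A intersect B| = 1
min(|A|, |B|) = min(3, 10) = 3
Overlap = 1 / 3 = 1/3

1/3


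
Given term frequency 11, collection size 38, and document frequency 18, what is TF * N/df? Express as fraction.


TF * (N/df)
= 11 * (38/18)
= 11 * 19/9
= 209/9

209/9


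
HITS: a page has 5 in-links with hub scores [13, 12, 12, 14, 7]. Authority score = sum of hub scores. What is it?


Authority = sum of hub scores of in-linkers
In-link 1: hub score = 13
In-link 2: hub score = 12
In-link 3: hub score = 12
In-link 4: hub score = 14
In-link 5: hub score = 7
Authority = 13 + 12 + 12 + 14 + 7 = 58

58


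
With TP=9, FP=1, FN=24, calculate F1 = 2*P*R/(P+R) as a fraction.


F1 = 2 * P * R / (P + R)
P = TP/(TP+FP) = 9/10 = 9/10
R = TP/(TP+FN) = 9/33 = 3/11
2 * P * R = 2 * 9/10 * 3/11 = 27/55
P + R = 9/10 + 3/11 = 129/110
F1 = 27/55 / 129/110 = 18/43

18/43


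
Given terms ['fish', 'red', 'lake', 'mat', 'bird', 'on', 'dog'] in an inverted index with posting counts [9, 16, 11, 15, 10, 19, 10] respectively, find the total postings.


Summing posting list sizes:
'fish': 9 postings
'red': 16 postings
'lake': 11 postings
'mat': 15 postings
'bird': 10 postings
'on': 19 postings
'dog': 10 postings
Total = 9 + 16 + 11 + 15 + 10 + 19 + 10 = 90

90


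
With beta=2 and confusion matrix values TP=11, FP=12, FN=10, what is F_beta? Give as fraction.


P = TP/(TP+FP) = 11/23 = 11/23
R = TP/(TP+FN) = 11/21 = 11/21
beta^2 = 2^2 = 4
(1 + beta^2) = 5
Numerator = (1+beta^2)*P*R = 605/483
Denominator = beta^2*P + R = 44/23 + 11/21 = 1177/483
F_beta = 55/107

55/107


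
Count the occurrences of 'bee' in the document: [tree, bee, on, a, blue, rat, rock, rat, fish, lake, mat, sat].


Document has 12 words
Scanning for 'bee':
Found at positions: [1]
Count = 1

1


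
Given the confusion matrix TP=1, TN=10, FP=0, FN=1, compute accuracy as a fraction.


Accuracy = (TP + TN) / (TP + TN + FP + FN)
TP + TN = 1 + 10 = 11
Total = 1 + 10 + 0 + 1 = 12
Accuracy = 11 / 12 = 11/12

11/12


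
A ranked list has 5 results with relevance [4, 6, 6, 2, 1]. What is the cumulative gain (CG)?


Cumulative Gain = sum of relevance scores
Position 1: rel=4, running sum=4
Position 2: rel=6, running sum=10
Position 3: rel=6, running sum=16
Position 4: rel=2, running sum=18
Position 5: rel=1, running sum=19
CG = 19

19


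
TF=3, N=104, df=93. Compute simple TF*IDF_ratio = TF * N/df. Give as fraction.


TF * (N/df)
= 3 * (104/93)
= 3 * 104/93
= 104/31

104/31


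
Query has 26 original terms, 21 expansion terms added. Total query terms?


Original terms: 26
Expansion terms: 21
Total = 26 + 21 = 47

47


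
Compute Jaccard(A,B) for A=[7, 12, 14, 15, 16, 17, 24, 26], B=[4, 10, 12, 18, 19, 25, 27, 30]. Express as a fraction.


A intersect B = [12]
|A intersect B| = 1
A union B = [4, 7, 10, 12, 14, 15, 16, 17, 18, 19, 24, 25, 26, 27, 30]
|A union B| = 15
Jaccard = 1/15 = 1/15

1/15


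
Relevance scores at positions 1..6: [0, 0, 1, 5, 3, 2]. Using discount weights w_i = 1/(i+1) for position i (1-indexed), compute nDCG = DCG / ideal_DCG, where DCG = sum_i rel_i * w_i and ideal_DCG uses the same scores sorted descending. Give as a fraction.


Position discount weights w_i = 1/(i+1) for i=1..6:
Weights = [1/2, 1/3, 1/4, 1/5, 1/6, 1/7]
Actual relevance: [0, 0, 1, 5, 3, 2]
DCG = 0/2 + 0/3 + 1/4 + 5/5 + 3/6 + 2/7 = 57/28
Ideal relevance (sorted desc): [5, 3, 2, 1, 0, 0]
Ideal DCG = 5/2 + 3/3 + 2/4 + 1/5 + 0/6 + 0/7 = 21/5
nDCG = DCG / ideal_DCG = 57/28 / 21/5 = 95/196

95/196


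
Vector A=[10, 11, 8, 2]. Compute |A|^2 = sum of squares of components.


|A|^2 = sum of squared components
A[0]^2 = 10^2 = 100
A[1]^2 = 11^2 = 121
A[2]^2 = 8^2 = 64
A[3]^2 = 2^2 = 4
Sum = 100 + 121 + 64 + 4 = 289

289


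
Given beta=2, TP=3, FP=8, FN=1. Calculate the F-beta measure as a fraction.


P = TP/(TP+FP) = 3/11 = 3/11
R = TP/(TP+FN) = 3/4 = 3/4
beta^2 = 2^2 = 4
(1 + beta^2) = 5
Numerator = (1+beta^2)*P*R = 45/44
Denominator = beta^2*P + R = 12/11 + 3/4 = 81/44
F_beta = 5/9

5/9


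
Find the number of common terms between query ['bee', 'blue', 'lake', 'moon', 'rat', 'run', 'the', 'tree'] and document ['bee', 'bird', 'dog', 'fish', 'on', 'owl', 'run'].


Query terms: ['bee', 'blue', 'lake', 'moon', 'rat', 'run', 'the', 'tree']
Document terms: ['bee', 'bird', 'dog', 'fish', 'on', 'owl', 'run']
Common terms: ['bee', 'run']
Overlap count = 2

2


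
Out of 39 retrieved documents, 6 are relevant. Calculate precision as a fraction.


Precision = relevant_retrieved / total_retrieved
= 6 / 39
= 6 / (6 + 33)
= 2/13

2/13


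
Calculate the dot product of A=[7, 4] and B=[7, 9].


Dot product = sum of element-wise products
A[0]*B[0] = 7*7 = 49
A[1]*B[1] = 4*9 = 36
Sum = 49 + 36 = 85

85


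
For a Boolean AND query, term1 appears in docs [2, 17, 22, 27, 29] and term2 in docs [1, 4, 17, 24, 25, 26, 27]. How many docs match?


Boolean AND: find intersection of posting lists
term1 docs: [2, 17, 22, 27, 29]
term2 docs: [1, 4, 17, 24, 25, 26, 27]
Intersection: [17, 27]
|intersection| = 2

2


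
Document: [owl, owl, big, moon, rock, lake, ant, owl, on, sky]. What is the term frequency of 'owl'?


Document has 10 words
Scanning for 'owl':
Found at positions: [0, 1, 7]
Count = 3

3


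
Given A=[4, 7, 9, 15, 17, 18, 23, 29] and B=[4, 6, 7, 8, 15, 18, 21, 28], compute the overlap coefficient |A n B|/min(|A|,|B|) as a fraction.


A intersect B = [4, 7, 15, 18]
|A intersect B| = 4
min(|A|, |B|) = min(8, 8) = 8
Overlap = 4 / 8 = 1/2

1/2


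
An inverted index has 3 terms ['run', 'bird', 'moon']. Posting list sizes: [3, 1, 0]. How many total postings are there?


Summing posting list sizes:
'run': 3 postings
'bird': 1 postings
'moon': 0 postings
Total = 3 + 1 + 0 = 4

4


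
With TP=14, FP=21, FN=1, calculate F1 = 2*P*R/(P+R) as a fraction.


F1 = 2 * P * R / (P + R)
P = TP/(TP+FP) = 14/35 = 2/5
R = TP/(TP+FN) = 14/15 = 14/15
2 * P * R = 2 * 2/5 * 14/15 = 56/75
P + R = 2/5 + 14/15 = 4/3
F1 = 56/75 / 4/3 = 14/25

14/25


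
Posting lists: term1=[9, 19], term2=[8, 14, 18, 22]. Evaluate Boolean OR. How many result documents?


Boolean OR: find union of posting lists
term1 docs: [9, 19]
term2 docs: [8, 14, 18, 22]
Union: [8, 9, 14, 18, 19, 22]
|union| = 6

6


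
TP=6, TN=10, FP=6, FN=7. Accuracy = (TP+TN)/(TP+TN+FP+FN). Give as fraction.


Accuracy = (TP + TN) / (TP + TN + FP + FN)
TP + TN = 6 + 10 = 16
Total = 6 + 10 + 6 + 7 = 29
Accuracy = 16 / 29 = 16/29

16/29


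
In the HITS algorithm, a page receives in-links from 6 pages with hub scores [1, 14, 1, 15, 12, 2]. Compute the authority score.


Authority = sum of hub scores of in-linkers
In-link 1: hub score = 1
In-link 2: hub score = 14
In-link 3: hub score = 1
In-link 4: hub score = 15
In-link 5: hub score = 12
In-link 6: hub score = 2
Authority = 1 + 14 + 1 + 15 + 12 + 2 = 45

45


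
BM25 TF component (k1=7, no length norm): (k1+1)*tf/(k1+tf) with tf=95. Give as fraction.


BM25 TF component = (k1+1)*tf / (k1+tf)
k1 = 7, tf = 95
Numerator = (7+1)*95 = 760
Denominator = 7 + 95 = 102
= 760/102 = 380/51

380/51


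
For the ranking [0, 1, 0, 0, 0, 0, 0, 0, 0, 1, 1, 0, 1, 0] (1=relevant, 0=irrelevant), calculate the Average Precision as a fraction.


Computing P@k for each relevant position:
Position 1: not relevant
Position 2: relevant, P@2 = 1/2 = 1/2
Position 3: not relevant
Position 4: not relevant
Position 5: not relevant
Position 6: not relevant
Position 7: not relevant
Position 8: not relevant
Position 9: not relevant
Position 10: relevant, P@10 = 2/10 = 1/5
Position 11: relevant, P@11 = 3/11 = 3/11
Position 12: not relevant
Position 13: relevant, P@13 = 4/13 = 4/13
Position 14: not relevant
Sum of P@k = 1/2 + 1/5 + 3/11 + 4/13 = 1831/1430
AP = 1831/1430 / 4 = 1831/5720

1831/5720


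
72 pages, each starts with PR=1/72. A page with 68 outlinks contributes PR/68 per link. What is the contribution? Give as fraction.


Initial PR = 1/72 = 1/72
Outlinks = 68
Contribution per link = PR / outlinks
= 1/72 / 68
= 1/4896

1/4896


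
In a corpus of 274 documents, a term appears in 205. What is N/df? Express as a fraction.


IDF ratio = N / df
= 274 / 205
= 274/205

274/205


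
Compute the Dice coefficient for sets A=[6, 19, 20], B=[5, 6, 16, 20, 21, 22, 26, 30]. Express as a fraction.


A intersect B = [6, 20]
|A intersect B| = 2
|A| = 3, |B| = 8
Dice = 2*2 / (3+8)
= 4 / 11 = 4/11

4/11


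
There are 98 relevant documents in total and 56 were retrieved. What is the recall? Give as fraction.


Recall = retrieved_relevant / total_relevant
= 56 / 98
= 56 / (56 + 42)
= 4/7

4/7


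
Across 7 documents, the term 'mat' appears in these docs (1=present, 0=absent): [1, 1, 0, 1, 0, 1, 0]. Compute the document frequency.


Checking each document for 'mat':
Doc 1: present
Doc 2: present
Doc 3: absent
Doc 4: present
Doc 5: absent
Doc 6: present
Doc 7: absent
df = sum of presences = 1 + 1 + 0 + 1 + 0 + 1 + 0 = 4

4


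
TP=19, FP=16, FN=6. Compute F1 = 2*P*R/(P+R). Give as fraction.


F1 = 2 * P * R / (P + R)
P = TP/(TP+FP) = 19/35 = 19/35
R = TP/(TP+FN) = 19/25 = 19/25
2 * P * R = 2 * 19/35 * 19/25 = 722/875
P + R = 19/35 + 19/25 = 228/175
F1 = 722/875 / 228/175 = 19/30

19/30


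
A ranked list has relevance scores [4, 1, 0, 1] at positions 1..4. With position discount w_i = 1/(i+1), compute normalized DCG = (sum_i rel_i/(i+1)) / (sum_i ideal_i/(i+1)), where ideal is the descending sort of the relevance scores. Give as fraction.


Position discount weights w_i = 1/(i+1) for i=1..4:
Weights = [1/2, 1/3, 1/4, 1/5]
Actual relevance: [4, 1, 0, 1]
DCG = 4/2 + 1/3 + 0/4 + 1/5 = 38/15
Ideal relevance (sorted desc): [4, 1, 1, 0]
Ideal DCG = 4/2 + 1/3 + 1/4 + 0/5 = 31/12
nDCG = DCG / ideal_DCG = 38/15 / 31/12 = 152/155

152/155


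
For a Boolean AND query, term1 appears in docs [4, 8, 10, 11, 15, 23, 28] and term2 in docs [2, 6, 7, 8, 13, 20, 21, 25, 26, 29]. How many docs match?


Boolean AND: find intersection of posting lists
term1 docs: [4, 8, 10, 11, 15, 23, 28]
term2 docs: [2, 6, 7, 8, 13, 20, 21, 25, 26, 29]
Intersection: [8]
|intersection| = 1

1
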